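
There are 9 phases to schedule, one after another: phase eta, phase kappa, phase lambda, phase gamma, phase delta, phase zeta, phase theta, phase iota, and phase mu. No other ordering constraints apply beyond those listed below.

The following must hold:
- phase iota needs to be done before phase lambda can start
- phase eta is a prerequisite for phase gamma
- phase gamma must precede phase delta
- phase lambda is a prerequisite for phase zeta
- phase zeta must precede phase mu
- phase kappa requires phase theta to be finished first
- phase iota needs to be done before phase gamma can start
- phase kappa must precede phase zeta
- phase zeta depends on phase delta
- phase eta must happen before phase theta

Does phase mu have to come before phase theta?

There is a chain phase theta → phase kappa → phase zeta → phase mu, which puts phase theta before phase mu.
So phase mu does not have to come before phase theta — it cannot.

No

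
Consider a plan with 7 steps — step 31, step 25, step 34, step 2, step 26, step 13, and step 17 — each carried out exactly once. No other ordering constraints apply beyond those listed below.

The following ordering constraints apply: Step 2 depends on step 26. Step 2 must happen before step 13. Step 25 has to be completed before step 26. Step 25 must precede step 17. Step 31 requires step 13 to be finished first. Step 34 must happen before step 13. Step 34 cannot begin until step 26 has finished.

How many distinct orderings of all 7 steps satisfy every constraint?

12

Only step 25 has no prerequisites, so it must go first.
Enumerating by repeatedly choosing an available step (one whose prerequisites are all placed) gives 12 distinct complete orderings.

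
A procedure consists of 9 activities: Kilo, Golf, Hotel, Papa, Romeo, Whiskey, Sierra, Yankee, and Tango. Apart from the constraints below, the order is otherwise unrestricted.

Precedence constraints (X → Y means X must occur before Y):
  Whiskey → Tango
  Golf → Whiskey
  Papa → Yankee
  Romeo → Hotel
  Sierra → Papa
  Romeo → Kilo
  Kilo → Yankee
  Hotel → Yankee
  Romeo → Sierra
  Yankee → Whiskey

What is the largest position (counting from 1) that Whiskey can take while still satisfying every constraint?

8

Following the constraints forward from Whiskey, its only required successor is Tango.
So at least 1 activity follows Whiskey, putting Whiskey no later than position 8. That position is achievable by scheduling everything else first.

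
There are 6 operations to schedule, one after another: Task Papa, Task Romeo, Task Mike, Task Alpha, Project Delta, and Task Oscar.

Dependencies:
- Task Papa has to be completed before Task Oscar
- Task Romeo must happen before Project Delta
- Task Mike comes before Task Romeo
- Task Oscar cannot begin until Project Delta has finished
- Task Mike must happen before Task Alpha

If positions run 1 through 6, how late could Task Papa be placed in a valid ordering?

5

Following the constraints forward from Task Papa, its only required successor is Task Oscar.
With 1 mandatory successor out of 6 operations total, the latest slot for Task Papa is 6−1 = 5, and it's reachable by doing all non-successors before Task Papa.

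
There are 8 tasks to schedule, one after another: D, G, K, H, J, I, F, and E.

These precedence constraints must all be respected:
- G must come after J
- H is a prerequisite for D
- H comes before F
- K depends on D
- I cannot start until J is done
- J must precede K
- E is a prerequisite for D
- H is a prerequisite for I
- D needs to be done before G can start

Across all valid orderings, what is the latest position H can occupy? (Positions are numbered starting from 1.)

Every task that must follow H has to come after it. Tracing all chains starting from H, those tasks are: D, G, K, I, F — 5 in total.
So at least 5 tasks follow H, putting H no later than position 3. That position is achievable by scheduling everything else first.

3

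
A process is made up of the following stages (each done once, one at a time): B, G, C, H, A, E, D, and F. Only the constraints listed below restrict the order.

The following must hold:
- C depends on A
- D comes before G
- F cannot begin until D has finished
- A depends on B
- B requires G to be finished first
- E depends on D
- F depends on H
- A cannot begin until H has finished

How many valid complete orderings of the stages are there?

The stages with no prerequisites are H, D; any of them can be placed first.
Counting all ways to extend the partial order to a total order gives 114.

114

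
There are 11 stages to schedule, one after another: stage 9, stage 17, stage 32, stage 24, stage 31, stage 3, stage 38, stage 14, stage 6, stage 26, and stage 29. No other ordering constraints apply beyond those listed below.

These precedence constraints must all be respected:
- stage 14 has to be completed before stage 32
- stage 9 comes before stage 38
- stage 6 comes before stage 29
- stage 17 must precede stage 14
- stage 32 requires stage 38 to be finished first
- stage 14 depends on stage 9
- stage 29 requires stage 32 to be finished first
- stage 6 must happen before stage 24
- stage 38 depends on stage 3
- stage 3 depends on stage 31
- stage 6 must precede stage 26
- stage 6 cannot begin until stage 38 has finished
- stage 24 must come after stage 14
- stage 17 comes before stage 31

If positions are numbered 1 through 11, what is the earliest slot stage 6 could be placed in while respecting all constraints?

Working backwards through the constraints from stage 6, its full set of required predecessors is stage 9, stage 17, stage 31, stage 3, stage 38 — 5 of them.
So at minimum 5 stages come before stage 6, putting stage 6 no earlier than position 6. That position is achievable by scheduling exactly those predecessors first.

6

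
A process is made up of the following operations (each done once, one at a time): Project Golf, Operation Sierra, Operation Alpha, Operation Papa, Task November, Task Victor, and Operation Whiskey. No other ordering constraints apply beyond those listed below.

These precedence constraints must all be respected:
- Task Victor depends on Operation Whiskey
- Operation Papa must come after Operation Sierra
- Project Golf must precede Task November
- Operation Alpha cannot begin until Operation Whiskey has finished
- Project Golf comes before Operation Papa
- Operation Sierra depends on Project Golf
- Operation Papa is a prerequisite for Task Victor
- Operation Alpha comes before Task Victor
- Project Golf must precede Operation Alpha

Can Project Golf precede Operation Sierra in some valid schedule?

Yes

Project Golf is actually forced before Operation Sierra by the constraints, so certainly some valid ordering has Project Golf first.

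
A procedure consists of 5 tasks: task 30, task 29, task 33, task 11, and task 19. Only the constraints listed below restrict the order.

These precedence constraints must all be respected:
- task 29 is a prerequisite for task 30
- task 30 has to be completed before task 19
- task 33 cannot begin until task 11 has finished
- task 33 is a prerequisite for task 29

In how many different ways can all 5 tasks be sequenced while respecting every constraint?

Task 11 is the only task with nothing required before it, so every ordering starts there.
Continuing from there, at each step only one task has all its prerequisites placed, so the ordering is fully determined — there is exactly 1.

1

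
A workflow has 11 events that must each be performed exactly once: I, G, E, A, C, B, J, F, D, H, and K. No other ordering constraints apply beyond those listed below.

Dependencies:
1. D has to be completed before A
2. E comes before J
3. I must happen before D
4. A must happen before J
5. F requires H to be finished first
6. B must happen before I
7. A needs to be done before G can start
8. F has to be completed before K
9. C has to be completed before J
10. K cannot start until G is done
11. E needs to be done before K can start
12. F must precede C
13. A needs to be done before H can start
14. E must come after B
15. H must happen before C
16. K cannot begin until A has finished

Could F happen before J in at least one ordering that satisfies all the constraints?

The constraints force F before J, so yes — every valid ordering has F earlier.

Yes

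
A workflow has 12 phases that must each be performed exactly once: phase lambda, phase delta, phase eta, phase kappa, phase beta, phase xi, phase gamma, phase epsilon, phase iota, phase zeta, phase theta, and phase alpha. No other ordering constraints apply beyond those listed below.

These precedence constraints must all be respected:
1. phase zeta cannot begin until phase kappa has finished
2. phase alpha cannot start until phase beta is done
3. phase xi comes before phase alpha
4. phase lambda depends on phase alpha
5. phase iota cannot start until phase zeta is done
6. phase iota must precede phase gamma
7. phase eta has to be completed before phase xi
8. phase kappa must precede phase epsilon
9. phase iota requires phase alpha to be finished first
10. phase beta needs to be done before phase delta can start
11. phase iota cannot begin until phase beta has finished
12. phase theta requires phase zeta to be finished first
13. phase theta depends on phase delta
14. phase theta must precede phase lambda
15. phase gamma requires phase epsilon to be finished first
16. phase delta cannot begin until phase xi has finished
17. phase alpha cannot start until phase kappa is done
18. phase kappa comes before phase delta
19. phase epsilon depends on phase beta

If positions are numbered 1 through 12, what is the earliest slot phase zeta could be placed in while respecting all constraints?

2

Working backwards through the constraints from phase zeta, its only required predecessor is phase kappa.
So at minimum 1 phase comes before phase zeta, putting phase zeta no earlier than position 2. That position is achievable by scheduling exactly that predecessor first.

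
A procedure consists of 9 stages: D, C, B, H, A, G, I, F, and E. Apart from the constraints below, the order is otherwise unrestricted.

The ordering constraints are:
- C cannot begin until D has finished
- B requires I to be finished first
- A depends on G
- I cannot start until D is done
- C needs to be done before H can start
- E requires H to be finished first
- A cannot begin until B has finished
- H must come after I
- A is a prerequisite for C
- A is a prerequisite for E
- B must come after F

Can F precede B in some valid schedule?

Yes

The constraints force F before B, so yes — every valid ordering has F earlier.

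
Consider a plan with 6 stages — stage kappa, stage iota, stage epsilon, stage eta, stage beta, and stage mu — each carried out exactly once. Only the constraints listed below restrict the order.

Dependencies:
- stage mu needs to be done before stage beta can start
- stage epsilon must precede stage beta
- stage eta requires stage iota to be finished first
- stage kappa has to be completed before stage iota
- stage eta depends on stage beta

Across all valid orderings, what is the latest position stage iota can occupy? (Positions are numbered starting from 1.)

Following the constraints forward from stage iota, its only required successor is stage eta.
So at least 1 stage follows stage iota, putting stage iota no later than position 5. That position is achievable by scheduling everything else first.

5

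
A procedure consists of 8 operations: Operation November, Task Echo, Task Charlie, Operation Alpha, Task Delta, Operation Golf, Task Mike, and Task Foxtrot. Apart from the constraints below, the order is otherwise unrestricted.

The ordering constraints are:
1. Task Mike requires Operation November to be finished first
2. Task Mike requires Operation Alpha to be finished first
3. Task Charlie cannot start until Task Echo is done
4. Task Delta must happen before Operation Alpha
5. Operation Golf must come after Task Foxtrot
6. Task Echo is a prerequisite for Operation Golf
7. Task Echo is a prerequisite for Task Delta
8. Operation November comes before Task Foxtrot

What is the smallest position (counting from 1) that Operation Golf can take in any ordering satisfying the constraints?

The operations that are forced before Operation Golf, directly or transitively, are Operation November, Task Echo, Task Foxtrot. That's 3 operations.
So at minimum 3 operations come before Operation Golf, putting Operation Golf no earlier than position 4. That position is achievable by scheduling exactly those predecessors first.

4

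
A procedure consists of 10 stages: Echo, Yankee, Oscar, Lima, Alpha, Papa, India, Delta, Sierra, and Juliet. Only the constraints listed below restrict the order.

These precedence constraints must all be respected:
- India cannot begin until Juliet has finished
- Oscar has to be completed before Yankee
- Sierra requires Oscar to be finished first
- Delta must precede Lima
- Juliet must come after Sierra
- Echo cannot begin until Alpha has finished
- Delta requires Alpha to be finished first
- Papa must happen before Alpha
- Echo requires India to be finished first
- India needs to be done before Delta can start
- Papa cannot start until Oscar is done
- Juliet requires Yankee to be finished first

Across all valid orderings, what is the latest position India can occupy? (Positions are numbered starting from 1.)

The stages that are forced after India, directly or by a chain of constraints, are Echo, Lima, Delta. That's 3 stages.
With 3 mandatory successors out of 10 stages total, the latest slot for India is 10−3 = 7, and it's reachable by doing all non-successors before India.

7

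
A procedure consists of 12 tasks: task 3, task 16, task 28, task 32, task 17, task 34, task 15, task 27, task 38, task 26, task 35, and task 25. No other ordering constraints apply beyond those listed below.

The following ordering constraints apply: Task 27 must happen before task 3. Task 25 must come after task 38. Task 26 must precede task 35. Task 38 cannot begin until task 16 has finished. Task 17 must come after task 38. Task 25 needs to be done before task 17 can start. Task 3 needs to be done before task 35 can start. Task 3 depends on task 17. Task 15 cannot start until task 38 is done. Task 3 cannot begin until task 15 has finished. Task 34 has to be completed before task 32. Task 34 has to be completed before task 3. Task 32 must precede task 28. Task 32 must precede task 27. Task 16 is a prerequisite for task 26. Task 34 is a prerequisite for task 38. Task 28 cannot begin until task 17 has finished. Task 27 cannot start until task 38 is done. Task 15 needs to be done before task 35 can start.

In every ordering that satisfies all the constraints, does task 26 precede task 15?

No

Nothing in the constraints links task 26 and task 15; they are unordered relative to each other.
There exist valid orderings with task 15 before task 26, so task 26 is not required to come first.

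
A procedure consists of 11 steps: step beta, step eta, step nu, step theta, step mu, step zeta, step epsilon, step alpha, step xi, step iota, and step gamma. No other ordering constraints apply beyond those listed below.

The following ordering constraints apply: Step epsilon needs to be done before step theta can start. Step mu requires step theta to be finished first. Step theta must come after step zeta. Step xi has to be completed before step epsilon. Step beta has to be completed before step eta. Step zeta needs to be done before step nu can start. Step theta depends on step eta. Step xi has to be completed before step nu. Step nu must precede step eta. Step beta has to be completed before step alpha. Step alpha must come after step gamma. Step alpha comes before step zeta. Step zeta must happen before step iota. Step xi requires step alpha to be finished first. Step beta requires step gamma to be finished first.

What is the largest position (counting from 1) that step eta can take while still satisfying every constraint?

The steps that are forced after step eta, directly or by a chain of constraints, are step theta, step mu. That's 2 steps.
With 2 mandatory successors out of 11 steps total, the latest slot for step eta is 11−2 = 9, and it's reachable by doing all non-successors before step eta.

9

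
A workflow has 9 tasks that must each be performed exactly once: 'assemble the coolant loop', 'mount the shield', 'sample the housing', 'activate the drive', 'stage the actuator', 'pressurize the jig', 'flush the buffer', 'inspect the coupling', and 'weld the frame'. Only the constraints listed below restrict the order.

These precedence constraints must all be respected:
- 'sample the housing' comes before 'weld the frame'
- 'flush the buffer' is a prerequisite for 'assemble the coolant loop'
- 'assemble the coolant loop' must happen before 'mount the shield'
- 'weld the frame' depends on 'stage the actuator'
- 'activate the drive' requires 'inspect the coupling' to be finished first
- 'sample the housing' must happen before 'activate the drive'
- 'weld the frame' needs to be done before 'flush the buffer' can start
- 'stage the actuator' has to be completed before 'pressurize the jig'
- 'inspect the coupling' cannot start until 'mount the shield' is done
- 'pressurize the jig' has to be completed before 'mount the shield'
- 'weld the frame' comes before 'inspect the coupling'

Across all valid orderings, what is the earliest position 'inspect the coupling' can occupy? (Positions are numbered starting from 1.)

Working backwards through the constraints from 'inspect the coupling', its full set of required predecessors is 'assemble the coolant loop', 'mount the shield', 'sample the housing', 'stage the actuator', 'pressurize the jig', 'flush the buffer', 'weld the frame' — 7 of them.
So at minimum 7 tasks come before 'inspect the coupling', putting 'inspect the coupling' no earlier than position 8. That position is achievable by scheduling exactly those predecessors first.

8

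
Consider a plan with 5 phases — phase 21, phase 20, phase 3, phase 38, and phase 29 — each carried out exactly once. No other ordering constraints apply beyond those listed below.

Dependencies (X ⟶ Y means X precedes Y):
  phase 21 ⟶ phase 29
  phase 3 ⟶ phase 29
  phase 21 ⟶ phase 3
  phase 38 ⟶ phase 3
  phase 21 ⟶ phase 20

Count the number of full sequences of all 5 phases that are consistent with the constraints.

7

The phases with no prerequisites are phase 21, phase 38; any of them can be placed first.
Counting all ways to extend the partial order to a total order gives 7.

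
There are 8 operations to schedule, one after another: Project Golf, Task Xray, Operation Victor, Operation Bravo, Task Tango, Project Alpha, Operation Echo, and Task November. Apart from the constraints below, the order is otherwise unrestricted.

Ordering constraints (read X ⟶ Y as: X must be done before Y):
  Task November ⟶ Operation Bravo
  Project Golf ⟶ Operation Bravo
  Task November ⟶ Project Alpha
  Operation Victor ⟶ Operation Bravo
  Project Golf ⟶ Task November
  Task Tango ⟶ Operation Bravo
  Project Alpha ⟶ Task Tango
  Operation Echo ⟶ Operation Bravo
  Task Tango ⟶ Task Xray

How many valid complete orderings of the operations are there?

The operations with no prerequisites are Project Golf, Operation Victor, Operation Echo; any of them can be placed first.
Enumerating by repeatedly choosing an available operation (one whose prerequisites are all placed) gives 72 distinct complete orderings.

72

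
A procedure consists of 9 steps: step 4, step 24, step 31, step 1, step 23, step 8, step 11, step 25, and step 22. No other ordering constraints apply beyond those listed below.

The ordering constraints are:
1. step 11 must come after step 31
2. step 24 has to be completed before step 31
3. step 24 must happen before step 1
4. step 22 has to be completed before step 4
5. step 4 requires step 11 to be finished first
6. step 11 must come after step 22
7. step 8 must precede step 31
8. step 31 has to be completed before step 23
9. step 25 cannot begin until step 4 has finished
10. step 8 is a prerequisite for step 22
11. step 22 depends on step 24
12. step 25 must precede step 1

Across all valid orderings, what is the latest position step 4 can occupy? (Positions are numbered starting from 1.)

7

Every step that must follow step 4 has to come after it. Tracing all chains starting from step 4, those steps are: step 1, step 25 — 2 in total.
With 2 mandatory successors out of 9 steps total, the latest slot for step 4 is 9−2 = 7, and it's reachable by doing all non-successors before step 4.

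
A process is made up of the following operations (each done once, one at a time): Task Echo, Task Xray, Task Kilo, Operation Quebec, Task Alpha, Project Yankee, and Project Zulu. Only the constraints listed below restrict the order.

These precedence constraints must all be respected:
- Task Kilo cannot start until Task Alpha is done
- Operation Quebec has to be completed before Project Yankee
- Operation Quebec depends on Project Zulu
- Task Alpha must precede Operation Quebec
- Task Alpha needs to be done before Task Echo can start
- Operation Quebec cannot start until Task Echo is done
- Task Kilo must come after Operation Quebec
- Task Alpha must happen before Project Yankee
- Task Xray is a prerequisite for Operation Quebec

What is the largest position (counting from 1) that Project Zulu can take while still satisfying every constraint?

Following every chain forward from Project Zulu, the operations that must come later are Task Kilo, Operation Quebec, Project Yankee — 3 of them.
With 3 mandatory successors out of 7 operations total, the latest slot for Project Zulu is 7−3 = 4, and it's reachable by doing all non-successors before Project Zulu.

4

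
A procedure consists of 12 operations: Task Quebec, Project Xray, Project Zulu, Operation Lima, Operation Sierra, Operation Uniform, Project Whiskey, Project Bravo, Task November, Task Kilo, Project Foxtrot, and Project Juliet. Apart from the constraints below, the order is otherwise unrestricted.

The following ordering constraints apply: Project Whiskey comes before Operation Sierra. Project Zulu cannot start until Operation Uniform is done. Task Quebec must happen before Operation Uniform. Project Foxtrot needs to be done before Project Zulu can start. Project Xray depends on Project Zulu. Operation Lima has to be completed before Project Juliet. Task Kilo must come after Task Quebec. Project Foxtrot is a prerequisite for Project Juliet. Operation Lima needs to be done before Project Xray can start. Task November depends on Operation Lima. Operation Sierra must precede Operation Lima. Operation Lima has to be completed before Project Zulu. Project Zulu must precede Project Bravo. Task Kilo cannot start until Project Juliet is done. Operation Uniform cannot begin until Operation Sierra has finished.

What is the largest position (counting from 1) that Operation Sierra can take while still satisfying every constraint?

The operations that are forced after Operation Sierra, directly or by a chain of constraints, are Project Xray, Project Zulu, Operation Lima, Operation Uniform, Project Bravo, Task November, Task Kilo, Project Juliet. That's 8 operations.
With 8 mandatory successors out of 12 operations total, the latest slot for Operation Sierra is 12−8 = 4, and it's reachable by doing all non-successors before Operation Sierra.

4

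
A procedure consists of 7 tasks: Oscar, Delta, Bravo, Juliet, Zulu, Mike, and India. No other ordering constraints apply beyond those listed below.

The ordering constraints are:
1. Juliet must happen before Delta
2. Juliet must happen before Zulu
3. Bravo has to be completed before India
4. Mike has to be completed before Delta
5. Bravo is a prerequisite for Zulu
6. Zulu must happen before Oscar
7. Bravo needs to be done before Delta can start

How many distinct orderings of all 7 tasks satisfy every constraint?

123

3 tasks have no prerequisites (Bravo, Juliet, Mike), so any of them could come first.
Systematically extending each partial ordering one task at a time and counting, there are 123 complete orderings.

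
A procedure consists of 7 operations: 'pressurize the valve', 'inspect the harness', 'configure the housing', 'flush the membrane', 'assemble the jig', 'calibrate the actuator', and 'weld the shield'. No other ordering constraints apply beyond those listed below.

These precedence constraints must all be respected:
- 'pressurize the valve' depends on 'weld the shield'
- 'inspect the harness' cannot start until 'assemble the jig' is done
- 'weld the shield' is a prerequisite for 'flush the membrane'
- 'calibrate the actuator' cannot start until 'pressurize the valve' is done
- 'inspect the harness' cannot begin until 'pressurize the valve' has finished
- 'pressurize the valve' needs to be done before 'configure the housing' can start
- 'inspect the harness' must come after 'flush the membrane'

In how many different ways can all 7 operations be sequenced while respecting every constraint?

2 operations have no prerequisites ('assemble the jig', 'weld the shield'), so any of them could come first.
Enumerating by repeatedly choosing an available operation (one whose prerequisites are all placed) gives 94 distinct complete orderings.

94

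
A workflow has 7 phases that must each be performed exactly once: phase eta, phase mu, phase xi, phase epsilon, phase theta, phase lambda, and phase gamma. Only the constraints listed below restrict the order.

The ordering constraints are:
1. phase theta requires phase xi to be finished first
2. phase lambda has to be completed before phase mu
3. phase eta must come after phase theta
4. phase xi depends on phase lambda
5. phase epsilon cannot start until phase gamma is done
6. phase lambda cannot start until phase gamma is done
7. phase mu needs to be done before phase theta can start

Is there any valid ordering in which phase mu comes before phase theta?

Phase mu is actually forced before phase theta by the constraints, so certainly some valid ordering has phase mu first.

Yes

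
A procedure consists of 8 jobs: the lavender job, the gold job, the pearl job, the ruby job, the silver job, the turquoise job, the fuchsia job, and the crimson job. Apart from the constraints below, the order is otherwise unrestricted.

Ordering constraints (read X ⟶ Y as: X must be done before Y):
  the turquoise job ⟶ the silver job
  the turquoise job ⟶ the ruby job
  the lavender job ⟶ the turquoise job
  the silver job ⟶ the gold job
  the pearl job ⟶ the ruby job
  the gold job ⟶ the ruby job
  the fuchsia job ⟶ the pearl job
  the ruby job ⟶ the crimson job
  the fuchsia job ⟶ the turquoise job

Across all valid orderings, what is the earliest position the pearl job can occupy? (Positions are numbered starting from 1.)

2

The only job forced before the pearl job (directly or transitively) is the fuchsia job.
So at minimum 1 job comes before the pearl job, putting the pearl job no earlier than position 2. That position is achievable by scheduling exactly that predecessor first.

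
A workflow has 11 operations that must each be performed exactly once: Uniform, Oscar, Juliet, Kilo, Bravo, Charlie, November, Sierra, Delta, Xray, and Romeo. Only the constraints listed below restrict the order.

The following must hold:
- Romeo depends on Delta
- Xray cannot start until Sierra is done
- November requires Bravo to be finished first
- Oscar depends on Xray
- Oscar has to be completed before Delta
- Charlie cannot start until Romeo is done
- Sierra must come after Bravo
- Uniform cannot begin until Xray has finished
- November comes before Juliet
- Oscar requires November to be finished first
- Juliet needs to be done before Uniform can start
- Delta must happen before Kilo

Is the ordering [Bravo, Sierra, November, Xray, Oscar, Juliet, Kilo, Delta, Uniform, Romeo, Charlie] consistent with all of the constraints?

The sequence places Kilo ahead of Delta.
Since Delta is required before Kilo, the ordering is invalid.

No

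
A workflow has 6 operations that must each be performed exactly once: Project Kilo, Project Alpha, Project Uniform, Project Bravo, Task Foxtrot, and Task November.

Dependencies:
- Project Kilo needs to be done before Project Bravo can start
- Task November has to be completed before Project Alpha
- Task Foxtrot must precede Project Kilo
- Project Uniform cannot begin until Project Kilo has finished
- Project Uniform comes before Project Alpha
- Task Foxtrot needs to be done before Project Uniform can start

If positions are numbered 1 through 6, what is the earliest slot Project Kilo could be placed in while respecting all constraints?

2

Working backwards through the constraints from Project Kilo, its only required predecessor is Task Foxtrot.
So at minimum 1 operation comes before Project Kilo, putting Project Kilo no earlier than position 2. That position is achievable by scheduling exactly that predecessor first.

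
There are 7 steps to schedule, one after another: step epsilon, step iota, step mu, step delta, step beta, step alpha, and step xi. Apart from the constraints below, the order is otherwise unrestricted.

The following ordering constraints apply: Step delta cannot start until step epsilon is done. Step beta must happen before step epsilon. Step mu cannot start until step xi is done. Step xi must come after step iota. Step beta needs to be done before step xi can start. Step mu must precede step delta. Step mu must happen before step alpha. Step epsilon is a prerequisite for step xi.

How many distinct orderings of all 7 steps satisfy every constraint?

6

The steps with no prerequisites are step iota, step beta; any of them can be placed first.
Enumerating by repeatedly choosing an available step (one whose prerequisites are all placed) gives 6 distinct complete orderings.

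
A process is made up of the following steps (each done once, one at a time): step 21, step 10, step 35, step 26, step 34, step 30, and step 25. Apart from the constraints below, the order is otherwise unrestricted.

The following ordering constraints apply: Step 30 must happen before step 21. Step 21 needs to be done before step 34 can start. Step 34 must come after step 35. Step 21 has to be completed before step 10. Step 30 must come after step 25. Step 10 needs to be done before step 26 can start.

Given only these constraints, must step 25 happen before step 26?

There is a constraint chain step 25 → step 30 → step 21 → step 10 → step 26.
So step 25 must precede step 26 in any valid ordering.

Yes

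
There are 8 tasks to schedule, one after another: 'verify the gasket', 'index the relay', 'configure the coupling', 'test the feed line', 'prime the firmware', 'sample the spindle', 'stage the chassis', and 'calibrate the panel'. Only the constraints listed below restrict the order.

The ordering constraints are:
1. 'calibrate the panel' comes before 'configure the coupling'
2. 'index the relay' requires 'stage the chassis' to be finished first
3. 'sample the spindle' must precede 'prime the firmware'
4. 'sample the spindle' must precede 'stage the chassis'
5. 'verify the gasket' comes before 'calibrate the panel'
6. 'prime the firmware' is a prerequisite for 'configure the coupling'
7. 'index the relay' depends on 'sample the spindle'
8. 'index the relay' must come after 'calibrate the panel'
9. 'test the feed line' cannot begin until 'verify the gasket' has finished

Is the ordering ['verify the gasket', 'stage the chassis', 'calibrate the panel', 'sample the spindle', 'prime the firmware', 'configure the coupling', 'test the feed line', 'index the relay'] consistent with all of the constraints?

The sequence places 'stage the chassis' ahead of 'sample the spindle'.
That contradicts the constraint that 'sample the spindle' must precede 'stage the chassis'.

No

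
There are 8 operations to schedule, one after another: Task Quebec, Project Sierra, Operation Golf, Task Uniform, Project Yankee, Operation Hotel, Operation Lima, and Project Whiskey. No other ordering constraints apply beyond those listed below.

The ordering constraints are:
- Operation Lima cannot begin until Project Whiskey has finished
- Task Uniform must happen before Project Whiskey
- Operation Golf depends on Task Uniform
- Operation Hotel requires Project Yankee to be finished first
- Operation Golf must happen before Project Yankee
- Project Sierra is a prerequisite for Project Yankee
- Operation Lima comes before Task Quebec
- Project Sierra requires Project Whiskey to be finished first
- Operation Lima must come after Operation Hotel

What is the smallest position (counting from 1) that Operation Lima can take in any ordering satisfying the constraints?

The operations that are forced before Operation Lima, directly or transitively, are Project Sierra, Operation Golf, Task Uniform, Project Yankee, Operation Hotel, Project Whiskey. That's 6 operations.
So at minimum 6 operations come before Operation Lima, putting Operation Lima no earlier than position 7. That position is achievable by scheduling exactly those predecessors first.

7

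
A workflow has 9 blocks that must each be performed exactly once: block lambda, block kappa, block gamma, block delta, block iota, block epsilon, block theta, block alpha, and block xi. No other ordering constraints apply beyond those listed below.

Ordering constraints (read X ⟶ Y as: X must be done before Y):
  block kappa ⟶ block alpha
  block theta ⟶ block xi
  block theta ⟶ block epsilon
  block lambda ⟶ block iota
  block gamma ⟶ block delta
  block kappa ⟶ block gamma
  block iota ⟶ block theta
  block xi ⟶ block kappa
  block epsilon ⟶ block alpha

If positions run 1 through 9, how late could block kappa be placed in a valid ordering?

Every block that must follow block kappa has to come after it. Tracing all chains starting from block kappa, those blocks are: block gamma, block delta, block alpha — 3 in total.
So at least 3 blocks follow block kappa, putting block kappa no later than position 6. That position is achievable by scheduling everything else first.

6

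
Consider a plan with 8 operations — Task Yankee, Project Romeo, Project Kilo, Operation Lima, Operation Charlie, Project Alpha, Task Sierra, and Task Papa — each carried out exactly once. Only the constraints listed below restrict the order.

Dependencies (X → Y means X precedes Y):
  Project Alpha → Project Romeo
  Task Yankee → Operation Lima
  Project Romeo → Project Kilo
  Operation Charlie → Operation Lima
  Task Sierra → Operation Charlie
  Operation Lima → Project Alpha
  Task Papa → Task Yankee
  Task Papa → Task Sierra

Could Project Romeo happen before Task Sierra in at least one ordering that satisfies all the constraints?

Following Task Sierra → Operation Charlie → Operation Lima → Project Alpha → Project Romeo, Task Sierra must precede Project Romeo in every valid ordering.
Hence Project Romeo can never be scheduled before Task Sierra.

No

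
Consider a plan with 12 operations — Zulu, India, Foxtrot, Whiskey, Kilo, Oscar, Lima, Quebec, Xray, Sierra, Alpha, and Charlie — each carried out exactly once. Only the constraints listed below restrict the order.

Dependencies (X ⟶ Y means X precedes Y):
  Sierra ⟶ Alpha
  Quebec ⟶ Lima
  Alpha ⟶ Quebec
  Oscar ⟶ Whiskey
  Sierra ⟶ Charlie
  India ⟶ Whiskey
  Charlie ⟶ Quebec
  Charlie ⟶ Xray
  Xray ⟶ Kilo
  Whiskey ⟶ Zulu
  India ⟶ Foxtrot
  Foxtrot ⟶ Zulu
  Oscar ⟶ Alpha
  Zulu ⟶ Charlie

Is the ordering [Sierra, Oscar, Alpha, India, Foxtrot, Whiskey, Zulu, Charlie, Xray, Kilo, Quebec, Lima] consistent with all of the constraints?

Checking each listed constraint against this order: for instance, Alpha is in position 3 and Quebec in position 11, so that constraint holds — and the remaining constraints check out the same way.

Yes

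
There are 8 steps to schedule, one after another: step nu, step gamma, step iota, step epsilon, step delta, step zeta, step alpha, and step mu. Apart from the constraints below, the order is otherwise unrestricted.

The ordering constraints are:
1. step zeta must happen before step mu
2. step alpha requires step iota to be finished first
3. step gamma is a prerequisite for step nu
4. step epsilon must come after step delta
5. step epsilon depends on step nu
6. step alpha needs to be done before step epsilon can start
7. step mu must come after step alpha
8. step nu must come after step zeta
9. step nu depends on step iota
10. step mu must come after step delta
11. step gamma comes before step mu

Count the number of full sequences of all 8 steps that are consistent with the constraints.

The steps with no prerequisites are step gamma, step iota, step delta, step zeta; any of them can be placed first.
Counting all ways to extend the partial order to a total order gives 276.

276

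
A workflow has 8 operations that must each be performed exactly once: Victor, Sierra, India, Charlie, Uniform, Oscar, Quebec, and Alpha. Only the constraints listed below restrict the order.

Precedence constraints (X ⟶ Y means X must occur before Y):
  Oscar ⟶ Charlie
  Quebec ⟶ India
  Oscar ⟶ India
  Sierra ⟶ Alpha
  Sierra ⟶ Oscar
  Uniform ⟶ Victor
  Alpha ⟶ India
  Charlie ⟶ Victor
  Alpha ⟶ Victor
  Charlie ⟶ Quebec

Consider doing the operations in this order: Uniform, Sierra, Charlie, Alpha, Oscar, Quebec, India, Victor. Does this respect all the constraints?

No

In the proposed order, Charlie appears before Oscar.
Since Oscar is required before Charlie, the ordering is invalid.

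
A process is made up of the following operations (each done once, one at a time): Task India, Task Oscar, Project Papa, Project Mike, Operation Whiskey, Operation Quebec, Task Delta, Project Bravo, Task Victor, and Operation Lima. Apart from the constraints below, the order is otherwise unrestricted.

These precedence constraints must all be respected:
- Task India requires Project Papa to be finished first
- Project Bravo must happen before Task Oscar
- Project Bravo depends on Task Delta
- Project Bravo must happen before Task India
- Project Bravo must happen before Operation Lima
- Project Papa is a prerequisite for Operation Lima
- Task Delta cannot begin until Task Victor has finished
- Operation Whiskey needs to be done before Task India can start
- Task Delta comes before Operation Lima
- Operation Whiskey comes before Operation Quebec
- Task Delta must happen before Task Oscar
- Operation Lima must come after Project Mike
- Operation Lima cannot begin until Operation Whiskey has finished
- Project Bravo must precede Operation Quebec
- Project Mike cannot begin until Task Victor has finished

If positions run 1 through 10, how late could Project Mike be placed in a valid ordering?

9

Following the constraints forward from Project Mike, its only required successor is Operation Lima.
So at least 1 operation follows Project Mike, putting Project Mike no later than position 9. That position is achievable by scheduling everything else first.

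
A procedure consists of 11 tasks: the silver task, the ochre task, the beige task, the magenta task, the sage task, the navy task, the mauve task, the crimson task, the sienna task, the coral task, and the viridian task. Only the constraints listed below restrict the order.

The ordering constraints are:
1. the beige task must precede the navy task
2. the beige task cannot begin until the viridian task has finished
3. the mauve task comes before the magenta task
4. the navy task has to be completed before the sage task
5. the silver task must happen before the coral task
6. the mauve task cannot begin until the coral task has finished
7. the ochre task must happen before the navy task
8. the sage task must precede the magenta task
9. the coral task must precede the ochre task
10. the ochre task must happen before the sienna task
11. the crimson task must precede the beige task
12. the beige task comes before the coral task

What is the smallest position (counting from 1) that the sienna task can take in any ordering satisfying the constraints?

7

The tasks that are forced before the sienna task, directly or transitively, are the silver task, the ochre task, the beige task, the crimson task, the coral task, the viridian task. That's 6 tasks.
So at minimum 6 tasks come before the sienna task, putting the sienna task no earlier than position 7. That position is achievable by scheduling exactly those predecessors first.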